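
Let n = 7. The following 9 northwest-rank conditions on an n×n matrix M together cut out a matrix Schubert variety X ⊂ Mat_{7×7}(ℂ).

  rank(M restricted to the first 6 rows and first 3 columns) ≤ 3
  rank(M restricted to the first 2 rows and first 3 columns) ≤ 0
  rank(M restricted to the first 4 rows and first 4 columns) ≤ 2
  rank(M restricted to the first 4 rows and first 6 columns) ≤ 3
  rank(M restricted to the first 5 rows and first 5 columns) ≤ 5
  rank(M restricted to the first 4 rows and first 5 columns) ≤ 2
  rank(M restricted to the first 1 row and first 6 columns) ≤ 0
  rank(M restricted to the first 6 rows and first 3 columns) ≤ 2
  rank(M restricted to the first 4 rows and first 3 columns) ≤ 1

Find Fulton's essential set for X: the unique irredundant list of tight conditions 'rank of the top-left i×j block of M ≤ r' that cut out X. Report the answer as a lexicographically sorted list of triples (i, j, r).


Reconstructing r_w from the 9 given conditions:

  row 1: 0, 0, 0, 0, 0, 0, 1
  row 2: 0, 0, 0, 1, 1, 1, 2
  row 3: 1, 1, 1, 2, 2, 2, 3
  row 4: 1, 1, 1, 2, 2, 3, 4
  row 5: 1, 2, 2, 3, 3, 4, 5
  row 6: 1, 2, 2, 3, 4, 5, 6
  row 7: 1, 2, 3, 4, 5, 6, 7

so w = (7, 4, 1, 6, 2, 5, 3).

5 SE-corners of the 13-cell Rothe diagram give Ess(w):

[(1, 6, 0), (2, 3, 0), (4, 3, 1), (4, 5, 2), (6, 3, 2)]


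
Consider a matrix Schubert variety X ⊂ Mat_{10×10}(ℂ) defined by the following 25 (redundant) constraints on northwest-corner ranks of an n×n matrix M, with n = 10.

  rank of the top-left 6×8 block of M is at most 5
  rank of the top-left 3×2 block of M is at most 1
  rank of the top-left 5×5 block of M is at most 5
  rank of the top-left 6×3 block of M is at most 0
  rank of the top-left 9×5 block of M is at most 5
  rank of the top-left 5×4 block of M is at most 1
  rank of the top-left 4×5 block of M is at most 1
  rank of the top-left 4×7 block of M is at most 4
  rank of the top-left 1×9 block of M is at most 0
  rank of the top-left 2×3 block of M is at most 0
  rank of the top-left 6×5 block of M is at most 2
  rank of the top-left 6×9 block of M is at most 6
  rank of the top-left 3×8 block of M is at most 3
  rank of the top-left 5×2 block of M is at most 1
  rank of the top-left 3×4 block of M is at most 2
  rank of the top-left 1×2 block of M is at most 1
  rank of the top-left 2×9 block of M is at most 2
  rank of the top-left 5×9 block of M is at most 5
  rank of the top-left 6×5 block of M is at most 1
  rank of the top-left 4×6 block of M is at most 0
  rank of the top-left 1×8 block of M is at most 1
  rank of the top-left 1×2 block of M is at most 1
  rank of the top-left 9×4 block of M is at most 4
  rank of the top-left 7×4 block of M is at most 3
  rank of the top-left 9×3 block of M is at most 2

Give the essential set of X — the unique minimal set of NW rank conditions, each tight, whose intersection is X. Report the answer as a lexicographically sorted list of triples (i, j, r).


Reconstructing r_w from the 25 given conditions:

  0, 0, 0, 0, 0, 0, 0, 0, 0, 1
  0, 0, 0, 0, 0, 0, 1, 1, 1, 2
  0, 0, 0, 0, 0, 0, 1, 2, 2, 3
  0, 0, 0, 0, 0, 0, 1, 2, 3, 4
  0, 0, 0, 1, 1, 1, 2, 3, 4, 5
  0, 0, 0, 1, 1, 2, 3, 4, 5, 6
  1, 1, 1, 2, 2, 3, 4, 5, 6, 7
  1, 2, 2, 3, 3, 4, 5, 6, 7, 8
  1, 2, 2, 3, 4, 5, 6, 7, 8, 9
  1, 2, 3, 4, 5, 6, 7, 8, 9, 10

reading off 1-entries of Δ²R: w = (10, 7, 8, 9, 4, 6, 1, 2, 5, 3).

D(w) has 35 cells with 5 SE-corners; essential set:

[(1, 9, 0), (4, 6, 0), (6, 3, 0), (6, 5, 1), (9, 3, 2)]


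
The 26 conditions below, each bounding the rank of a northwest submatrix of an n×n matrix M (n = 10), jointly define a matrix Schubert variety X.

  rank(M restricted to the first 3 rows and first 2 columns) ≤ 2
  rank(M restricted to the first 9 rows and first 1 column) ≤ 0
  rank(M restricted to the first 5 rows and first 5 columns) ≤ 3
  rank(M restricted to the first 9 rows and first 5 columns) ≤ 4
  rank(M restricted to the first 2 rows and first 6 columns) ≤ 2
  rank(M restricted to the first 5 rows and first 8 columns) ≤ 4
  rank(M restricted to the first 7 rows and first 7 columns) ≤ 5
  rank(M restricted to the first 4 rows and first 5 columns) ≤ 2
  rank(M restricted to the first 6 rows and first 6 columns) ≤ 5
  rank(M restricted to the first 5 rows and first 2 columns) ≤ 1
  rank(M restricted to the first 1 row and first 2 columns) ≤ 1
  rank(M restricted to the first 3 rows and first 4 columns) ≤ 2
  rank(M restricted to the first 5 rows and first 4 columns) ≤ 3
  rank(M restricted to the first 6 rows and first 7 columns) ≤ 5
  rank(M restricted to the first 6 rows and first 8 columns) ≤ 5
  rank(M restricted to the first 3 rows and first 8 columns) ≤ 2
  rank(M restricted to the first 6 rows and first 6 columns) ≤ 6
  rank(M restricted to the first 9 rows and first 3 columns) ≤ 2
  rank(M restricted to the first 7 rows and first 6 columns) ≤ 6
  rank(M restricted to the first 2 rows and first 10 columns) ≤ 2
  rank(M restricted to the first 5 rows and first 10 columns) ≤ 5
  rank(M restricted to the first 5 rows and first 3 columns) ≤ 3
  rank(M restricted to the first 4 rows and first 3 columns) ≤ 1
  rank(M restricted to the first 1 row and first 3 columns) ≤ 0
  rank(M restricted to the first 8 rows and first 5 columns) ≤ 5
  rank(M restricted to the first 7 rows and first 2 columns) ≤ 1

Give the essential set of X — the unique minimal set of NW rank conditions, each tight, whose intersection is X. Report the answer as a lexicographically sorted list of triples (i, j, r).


Computing R[i][j] = min implied NW-rank bound (n=10, 26 conditions):

  row 1: 0 | 0 | 0 | 1 | 1 | 1 | 1 | 1 | 1 | 1
  row 2: 0 | 1 | 1 | 2 | 2 | 2 | 2 | 2 | 2 | 2
  row 3: 0 | 1 | 1 | 2 | 2 | 2 | 2 | 2 | 3 | 3
  row 4: 0 | 1 | 1 | 2 | 2 | 3 | 3 | 3 | 4 | 4
  row 5: 0 | 1 | 2 | 3 | 3 | 4 | 4 | 4 | 5 | 5
  row 6: 0 | 1 | 2 | 3 | 4 | 5 | 5 | 5 | 6 | 6
  row 7: 0 | 1 | 2 | 3 | 4 | 5 | 5 | 6 | 7 | 7
  row 8: 0 | 1 | 2 | 3 | 4 | 5 | 6 | 7 | 8 | 8
  row 9: 0 | 1 | 2 | 3 | 4 | 5 | 6 | 7 | 8 | 9
  row 10: 1 | 2 | 3 | 4 | 5 | 6 | 7 | 8 | 9 | 10

hence w(1..10) = (4, 2, 9, 6, 3, 5, 8, 7, 10, 1).

D(w) has 19 cells with 6 SE-corners; essential set:

[(1, 3, 0), (3, 8, 2), (4, 3, 1), (4, 5, 2), (7, 7, 5), (9, 1, 0)]


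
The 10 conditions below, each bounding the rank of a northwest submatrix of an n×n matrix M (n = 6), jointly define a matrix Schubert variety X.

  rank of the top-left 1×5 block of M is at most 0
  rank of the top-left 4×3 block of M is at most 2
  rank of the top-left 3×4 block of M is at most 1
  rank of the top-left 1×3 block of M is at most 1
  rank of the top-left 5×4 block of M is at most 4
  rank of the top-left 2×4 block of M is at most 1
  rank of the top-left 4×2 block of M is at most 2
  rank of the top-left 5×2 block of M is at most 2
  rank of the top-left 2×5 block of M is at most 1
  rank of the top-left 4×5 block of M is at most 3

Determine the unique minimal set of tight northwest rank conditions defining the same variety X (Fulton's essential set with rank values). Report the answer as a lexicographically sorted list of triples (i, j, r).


Reconstructing r_w from the 10 given conditions:

  i=1: 0  0  0  0  0  1
  i=2: 1  1  1  1  1  2
  i=3: 1  1  1  1  2  3
  i=4: 1  2  2  2  3  4
  i=5: 1  2  3  3  4  5
  i=6: 1  2  3  4  5  6

reading off 1-entries of Δ²R: w = (6, 1, 5, 2, 3, 4).

|D(w)|=8, |Ess(w)|=2:

[(1, 5, 0), (3, 4, 1)]


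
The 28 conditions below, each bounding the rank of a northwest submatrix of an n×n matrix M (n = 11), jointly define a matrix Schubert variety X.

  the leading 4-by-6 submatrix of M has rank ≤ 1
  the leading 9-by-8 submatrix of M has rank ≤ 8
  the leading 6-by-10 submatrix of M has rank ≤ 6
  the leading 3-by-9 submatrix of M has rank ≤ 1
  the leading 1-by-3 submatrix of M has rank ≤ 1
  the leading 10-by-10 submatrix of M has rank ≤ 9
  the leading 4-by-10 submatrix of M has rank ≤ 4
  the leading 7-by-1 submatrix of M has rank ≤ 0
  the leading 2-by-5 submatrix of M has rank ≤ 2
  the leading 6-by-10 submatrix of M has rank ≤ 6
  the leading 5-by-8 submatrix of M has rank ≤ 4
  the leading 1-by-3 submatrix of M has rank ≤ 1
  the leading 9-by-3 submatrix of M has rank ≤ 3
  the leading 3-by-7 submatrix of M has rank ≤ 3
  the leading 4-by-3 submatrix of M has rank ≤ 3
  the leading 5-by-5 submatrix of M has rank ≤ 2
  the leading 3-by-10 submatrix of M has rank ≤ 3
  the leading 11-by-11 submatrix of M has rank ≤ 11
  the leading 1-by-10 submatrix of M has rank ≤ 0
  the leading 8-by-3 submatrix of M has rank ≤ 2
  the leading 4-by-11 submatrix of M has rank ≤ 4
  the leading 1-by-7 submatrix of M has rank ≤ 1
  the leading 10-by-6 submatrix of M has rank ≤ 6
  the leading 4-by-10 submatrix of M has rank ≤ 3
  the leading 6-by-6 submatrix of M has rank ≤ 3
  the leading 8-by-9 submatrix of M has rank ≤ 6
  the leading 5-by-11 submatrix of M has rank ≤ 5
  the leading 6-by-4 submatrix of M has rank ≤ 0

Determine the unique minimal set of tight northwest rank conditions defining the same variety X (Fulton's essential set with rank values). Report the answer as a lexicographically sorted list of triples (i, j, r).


Recovering R(i,j) via the rank-extension bound from the 28 conditions:

  i=1: 0, 0, 0, 0, 0, 0, 0, 0, 0, 0, 1
  i=2: 0, 0, 0, 0, 1, 1, 1, 1, 1, 1, 2
  i=3: 0, 0, 0, 0, 1, 1, 1, 1, 1, 2, 3
  i=4: 0, 0, 0, 0, 1, 1, 2, 2, 2, 3, 4
  i=5: 0, 0, 0, 0, 1, 2, 3, 3, 3, 4, 5
  i=6: 0, 0, 0, 0, 1, 2, 3, 4, 4, 5, 6
  i=7: 0, 1, 1, 1, 2, 3, 4, 5, 5, 6, 7
  i=8: 1, 2, 2, 2, 3, 4, 5, 6, 6, 7, 8
  i=9: 1, 2, 3, 3, 4, 5, 6, 7, 7, 8, 9
  i=10: 1, 2, 3, 4, 5, 6, 7, 8, 8, 9, 10
  i=11: 1, 2, 3, 4, 5, 6, 7, 8, 9, 10, 11

so w = (11, 5, 10, 7, 6, 8, 2, 1, 3, 4, 9).

ℓ(w)=36; the 5 essential cells (i,j,r):

[(1, 10, 0), (3, 9, 1), (4, 6, 1), (6, 4, 0), (7, 1, 0)]


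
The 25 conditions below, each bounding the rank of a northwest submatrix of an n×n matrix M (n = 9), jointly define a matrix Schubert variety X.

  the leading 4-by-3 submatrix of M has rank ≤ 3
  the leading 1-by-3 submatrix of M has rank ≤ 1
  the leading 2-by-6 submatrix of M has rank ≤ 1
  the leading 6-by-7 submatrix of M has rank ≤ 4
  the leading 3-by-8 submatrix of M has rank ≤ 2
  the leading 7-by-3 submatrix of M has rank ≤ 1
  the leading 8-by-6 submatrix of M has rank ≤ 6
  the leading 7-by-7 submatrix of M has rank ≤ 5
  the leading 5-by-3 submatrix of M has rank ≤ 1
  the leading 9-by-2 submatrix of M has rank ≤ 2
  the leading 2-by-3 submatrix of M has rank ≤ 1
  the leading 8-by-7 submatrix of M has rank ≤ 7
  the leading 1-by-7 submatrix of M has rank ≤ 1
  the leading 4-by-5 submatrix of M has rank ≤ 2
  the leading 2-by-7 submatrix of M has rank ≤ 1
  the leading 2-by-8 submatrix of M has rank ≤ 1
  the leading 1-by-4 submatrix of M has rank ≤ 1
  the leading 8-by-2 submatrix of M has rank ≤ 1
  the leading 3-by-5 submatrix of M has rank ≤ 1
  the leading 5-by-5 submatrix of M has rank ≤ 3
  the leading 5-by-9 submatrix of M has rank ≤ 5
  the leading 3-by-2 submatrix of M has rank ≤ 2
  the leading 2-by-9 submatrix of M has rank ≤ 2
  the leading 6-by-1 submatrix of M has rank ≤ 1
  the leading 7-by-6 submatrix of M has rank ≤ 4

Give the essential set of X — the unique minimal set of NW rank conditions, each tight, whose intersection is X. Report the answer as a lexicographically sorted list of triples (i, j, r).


Recovering R(i,j) via the rank-extension bound from the 25 conditions:

  1 | 1 | 1 | 1 | 1 | 1 | 1 | 1 | 1
  1 | 1 | 1 | 1 | 1 | 1 | 1 | 1 | 2
  1 | 1 | 1 | 1 | 1 | 2 | 2 | 2 | 3
  1 | 1 | 1 | 2 | 2 | 3 | 3 | 3 | 4
  1 | 1 | 1 | 2 | 3 | 4 | 4 | 4 | 5
  1 | 1 | 1 | 2 | 3 | 4 | 4 | 5 | 6
  1 | 1 | 1 | 2 | 3 | 4 | 5 | 6 | 7
  1 | 1 | 2 | 3 | 4 | 5 | 6 | 7 | 8
  1 | 2 | 3 | 4 | 5 | 6 | 7 | 8 | 9

the unique w with this rank table is (1, 9, 6, 4, 5, 8, 7, 3, 2).

5 SE-corners of the 21-cell Rothe diagram give Ess(w):

[(2, 8, 1), (3, 5, 1), (6, 7, 4), (7, 3, 1), (8, 2, 1)]


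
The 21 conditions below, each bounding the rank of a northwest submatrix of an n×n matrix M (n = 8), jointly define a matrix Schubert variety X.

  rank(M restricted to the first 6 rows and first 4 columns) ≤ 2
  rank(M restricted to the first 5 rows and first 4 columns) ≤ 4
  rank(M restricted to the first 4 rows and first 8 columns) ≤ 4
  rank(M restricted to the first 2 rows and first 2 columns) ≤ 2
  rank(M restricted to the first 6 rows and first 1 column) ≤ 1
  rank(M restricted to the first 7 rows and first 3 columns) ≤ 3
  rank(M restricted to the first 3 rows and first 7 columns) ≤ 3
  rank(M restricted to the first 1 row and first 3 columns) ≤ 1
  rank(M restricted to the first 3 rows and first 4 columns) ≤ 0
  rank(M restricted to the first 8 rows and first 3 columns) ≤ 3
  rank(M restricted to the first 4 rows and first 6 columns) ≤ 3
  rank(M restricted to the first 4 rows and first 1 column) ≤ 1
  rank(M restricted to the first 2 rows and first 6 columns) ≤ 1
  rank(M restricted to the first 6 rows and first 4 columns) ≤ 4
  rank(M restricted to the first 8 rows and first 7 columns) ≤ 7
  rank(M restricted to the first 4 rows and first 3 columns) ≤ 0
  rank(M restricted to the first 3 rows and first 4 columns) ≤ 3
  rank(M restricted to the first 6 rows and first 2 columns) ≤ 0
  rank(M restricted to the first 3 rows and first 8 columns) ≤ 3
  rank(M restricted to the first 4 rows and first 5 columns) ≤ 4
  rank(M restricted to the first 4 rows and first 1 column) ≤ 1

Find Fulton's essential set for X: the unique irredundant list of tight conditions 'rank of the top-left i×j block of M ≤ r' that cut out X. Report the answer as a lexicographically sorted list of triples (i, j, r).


Rank table r_w(8×8) implied by the 21 constraints:

  row 1: 0, 0, 0, 0, 1, 1, 1, 1
  row 2: 0, 0, 0, 0, 1, 1, 2, 2
  row 3: 0, 0, 0, 0, 1, 2, 3, 3
  row 4: 0, 0, 0, 1, 2, 3, 4, 4
  row 5: 0, 0, 1, 2, 3, 4, 5, 5
  row 6: 0, 0, 1, 2, 3, 4, 5, 6
  row 7: 1, 1, 2, 3, 4, 5, 6, 7
  row 8: 1, 2, 3, 4, 5, 6, 7, 8

second differences of R give the permutation w = (5, 7, 6, 4, 3, 8, 1, 2).

ℓ(w)=20; the 4 essential cells (i,j,r):

[(2, 6, 1), (3, 4, 0), (4, 3, 0), (6, 2, 0)]


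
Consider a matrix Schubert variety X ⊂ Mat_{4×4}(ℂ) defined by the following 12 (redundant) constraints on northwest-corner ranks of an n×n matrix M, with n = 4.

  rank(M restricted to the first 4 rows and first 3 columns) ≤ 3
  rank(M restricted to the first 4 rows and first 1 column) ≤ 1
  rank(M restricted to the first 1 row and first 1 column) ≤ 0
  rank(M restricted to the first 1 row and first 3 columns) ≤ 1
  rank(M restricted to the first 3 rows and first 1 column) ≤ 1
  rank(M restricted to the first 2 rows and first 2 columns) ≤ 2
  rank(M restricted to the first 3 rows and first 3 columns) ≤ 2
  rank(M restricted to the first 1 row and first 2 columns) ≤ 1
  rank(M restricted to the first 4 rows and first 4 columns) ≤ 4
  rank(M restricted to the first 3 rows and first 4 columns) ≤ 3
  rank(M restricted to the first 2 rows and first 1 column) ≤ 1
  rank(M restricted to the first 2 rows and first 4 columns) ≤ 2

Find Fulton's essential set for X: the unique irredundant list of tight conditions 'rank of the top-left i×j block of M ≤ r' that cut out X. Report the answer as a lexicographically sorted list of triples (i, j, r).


Recovering R(i,j) via the rank-extension bound from the 12 conditions:

  R[1]: 0 | 1 | 1 | 1
  R[2]: 1 | 2 | 2 | 2
  R[3]: 1 | 2 | 2 | 3
  R[4]: 1 | 2 | 3 | 4

hence w(1..4) = (2, 1, 4, 3).

ℓ(w)=2; the 2 essential cells (i,j,r):

[(1, 1, 0), (3, 3, 2)]


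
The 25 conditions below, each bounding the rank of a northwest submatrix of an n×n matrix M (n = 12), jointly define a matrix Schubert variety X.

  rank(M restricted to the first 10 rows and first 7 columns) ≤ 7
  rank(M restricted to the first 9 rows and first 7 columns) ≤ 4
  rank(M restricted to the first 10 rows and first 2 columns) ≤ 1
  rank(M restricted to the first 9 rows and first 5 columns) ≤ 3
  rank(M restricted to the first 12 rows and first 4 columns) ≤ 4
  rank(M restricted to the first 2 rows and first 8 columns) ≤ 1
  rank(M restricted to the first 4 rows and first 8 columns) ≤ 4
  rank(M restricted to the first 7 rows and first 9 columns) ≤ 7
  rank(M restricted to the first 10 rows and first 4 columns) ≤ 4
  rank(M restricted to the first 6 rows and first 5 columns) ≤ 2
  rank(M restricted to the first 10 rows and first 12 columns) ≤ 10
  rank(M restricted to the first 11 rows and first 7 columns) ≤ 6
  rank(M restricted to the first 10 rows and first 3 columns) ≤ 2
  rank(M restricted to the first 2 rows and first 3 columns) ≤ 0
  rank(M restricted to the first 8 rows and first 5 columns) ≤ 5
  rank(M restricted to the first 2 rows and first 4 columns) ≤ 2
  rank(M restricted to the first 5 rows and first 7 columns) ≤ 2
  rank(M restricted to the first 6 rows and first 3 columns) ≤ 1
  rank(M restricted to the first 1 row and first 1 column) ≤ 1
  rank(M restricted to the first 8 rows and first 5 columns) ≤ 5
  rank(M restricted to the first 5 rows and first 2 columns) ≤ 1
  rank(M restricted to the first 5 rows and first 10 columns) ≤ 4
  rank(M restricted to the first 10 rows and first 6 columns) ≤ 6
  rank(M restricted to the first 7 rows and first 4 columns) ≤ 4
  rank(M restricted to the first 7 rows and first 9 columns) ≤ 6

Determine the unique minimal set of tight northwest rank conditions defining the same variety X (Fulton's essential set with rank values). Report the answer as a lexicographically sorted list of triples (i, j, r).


Rank table r_w(12×12) implied by the 25 constraints:

  i=1: 0, 0, 0, 1, 1, 1, 1, 1, 1, 1, 1, 1
  i=2: 0, 0, 0, 1, 1, 1, 1, 1, 2, 2, 2, 2
  i=3: 1, 1, 1, 2, 2, 2, 2, 2, 3, 3, 3, 3
  i=4: 1, 1, 1, 2, 2, 2, 2, 3, 4, 4, 4, 4
  i=5: 1, 1, 1, 2, 2, 2, 2, 3, 4, 4, 5, 5
  i=6: 1, 1, 1, 2, 2, 3, 3, 4, 5, 5, 6, 6
  i=7: 1, 1, 2, 3, 3, 4, 4, 5, 6, 6, 7, 7
  i=8: 1, 1, 2, 3, 3, 4, 4, 5, 6, 7, 8, 8
  i=9: 1, 1, 2, 3, 3, 4, 4, 5, 6, 7, 8, 9
  i=10: 1, 1, 2, 3, 4, 5, 5, 6, 7, 8, 9, 10
  i=11: 1, 2, 3, 4, 5, 6, 6, 7, 8, 9, 10, 11
  i=12: 1, 2, 3, 4, 5, 6, 7, 8, 9, 10, 11, 12

reading off 1-entries of Δ²R: w = (4, 9, 1, 8, 11, 6, 3, 10, 12, 5, 2, 7).

Fulton essential set (9 of the 32 Rothe cells):

[(2, 3, 0), (2, 8, 1), (5, 7, 2), (5, 10, 4), (6, 3, 1), (6, 5, 2), (9, 5, 3), (9, 7, 4), (10, 2, 1)]


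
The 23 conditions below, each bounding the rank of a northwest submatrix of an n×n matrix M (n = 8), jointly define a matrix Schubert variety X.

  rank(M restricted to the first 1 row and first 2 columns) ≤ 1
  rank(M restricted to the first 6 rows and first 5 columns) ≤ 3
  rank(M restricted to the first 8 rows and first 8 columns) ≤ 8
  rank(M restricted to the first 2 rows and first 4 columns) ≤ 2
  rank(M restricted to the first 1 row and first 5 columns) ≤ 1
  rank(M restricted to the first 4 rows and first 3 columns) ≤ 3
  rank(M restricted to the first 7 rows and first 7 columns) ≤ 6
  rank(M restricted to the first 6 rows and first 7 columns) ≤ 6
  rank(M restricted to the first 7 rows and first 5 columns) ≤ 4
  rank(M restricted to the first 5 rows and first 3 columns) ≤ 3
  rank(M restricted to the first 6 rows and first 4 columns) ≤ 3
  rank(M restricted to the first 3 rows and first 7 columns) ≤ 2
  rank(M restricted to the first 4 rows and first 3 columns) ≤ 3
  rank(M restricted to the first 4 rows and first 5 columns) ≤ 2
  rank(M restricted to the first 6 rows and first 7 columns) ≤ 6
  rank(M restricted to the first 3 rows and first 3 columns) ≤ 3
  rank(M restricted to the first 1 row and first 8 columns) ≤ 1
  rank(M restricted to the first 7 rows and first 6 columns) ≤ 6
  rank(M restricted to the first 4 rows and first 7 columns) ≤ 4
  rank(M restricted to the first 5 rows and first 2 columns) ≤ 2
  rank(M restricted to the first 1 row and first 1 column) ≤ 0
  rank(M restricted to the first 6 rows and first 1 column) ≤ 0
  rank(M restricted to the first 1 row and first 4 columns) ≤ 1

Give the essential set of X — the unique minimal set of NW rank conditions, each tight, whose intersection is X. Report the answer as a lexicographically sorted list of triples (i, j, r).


The tightest implied rank at each (i,j), from the 23 conditions:

  0 | 1 | 1 | 1 | 1 | 1 | 1 | 1
  0 | 1 | 2 | 2 | 2 | 2 | 2 | 2
  0 | 1 | 2 | 2 | 2 | 2 | 2 | 3
  0 | 1 | 2 | 2 | 2 | 3 | 3 | 4
  0 | 1 | 2 | 3 | 3 | 4 | 4 | 5
  0 | 1 | 2 | 3 | 3 | 4 | 5 | 6
  1 | 2 | 3 | 4 | 4 | 5 | 6 | 7
  1 | 2 | 3 | 4 | 5 | 6 | 7 | 8

the unique w with this rank table is (2, 3, 8, 6, 4, 7, 1, 5).

D(w) has 13 cells with 4 SE-corners; essential set:

[(3, 7, 2), (4, 5, 2), (6, 1, 0), (6, 5, 3)]


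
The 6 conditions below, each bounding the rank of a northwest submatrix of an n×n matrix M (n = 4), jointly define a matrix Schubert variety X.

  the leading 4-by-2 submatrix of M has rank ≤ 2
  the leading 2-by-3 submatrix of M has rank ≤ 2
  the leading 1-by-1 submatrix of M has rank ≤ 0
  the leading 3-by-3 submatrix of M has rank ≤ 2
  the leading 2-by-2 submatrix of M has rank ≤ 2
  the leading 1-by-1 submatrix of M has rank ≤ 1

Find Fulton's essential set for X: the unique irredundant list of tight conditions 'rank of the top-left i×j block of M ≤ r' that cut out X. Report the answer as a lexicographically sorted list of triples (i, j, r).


Reconstructing r_w from the 6 given conditions:

  R[1]: 0 1 1 1
  R[2]: 1 2 2 2
  R[3]: 1 2 2 3
  R[4]: 1 2 3 4

giving w = (2, 1, 4, 3) via Δ²R.

Fulton essential set (2 of the 2 Rothe cells):

[(1, 1, 0), (3, 3, 2)]


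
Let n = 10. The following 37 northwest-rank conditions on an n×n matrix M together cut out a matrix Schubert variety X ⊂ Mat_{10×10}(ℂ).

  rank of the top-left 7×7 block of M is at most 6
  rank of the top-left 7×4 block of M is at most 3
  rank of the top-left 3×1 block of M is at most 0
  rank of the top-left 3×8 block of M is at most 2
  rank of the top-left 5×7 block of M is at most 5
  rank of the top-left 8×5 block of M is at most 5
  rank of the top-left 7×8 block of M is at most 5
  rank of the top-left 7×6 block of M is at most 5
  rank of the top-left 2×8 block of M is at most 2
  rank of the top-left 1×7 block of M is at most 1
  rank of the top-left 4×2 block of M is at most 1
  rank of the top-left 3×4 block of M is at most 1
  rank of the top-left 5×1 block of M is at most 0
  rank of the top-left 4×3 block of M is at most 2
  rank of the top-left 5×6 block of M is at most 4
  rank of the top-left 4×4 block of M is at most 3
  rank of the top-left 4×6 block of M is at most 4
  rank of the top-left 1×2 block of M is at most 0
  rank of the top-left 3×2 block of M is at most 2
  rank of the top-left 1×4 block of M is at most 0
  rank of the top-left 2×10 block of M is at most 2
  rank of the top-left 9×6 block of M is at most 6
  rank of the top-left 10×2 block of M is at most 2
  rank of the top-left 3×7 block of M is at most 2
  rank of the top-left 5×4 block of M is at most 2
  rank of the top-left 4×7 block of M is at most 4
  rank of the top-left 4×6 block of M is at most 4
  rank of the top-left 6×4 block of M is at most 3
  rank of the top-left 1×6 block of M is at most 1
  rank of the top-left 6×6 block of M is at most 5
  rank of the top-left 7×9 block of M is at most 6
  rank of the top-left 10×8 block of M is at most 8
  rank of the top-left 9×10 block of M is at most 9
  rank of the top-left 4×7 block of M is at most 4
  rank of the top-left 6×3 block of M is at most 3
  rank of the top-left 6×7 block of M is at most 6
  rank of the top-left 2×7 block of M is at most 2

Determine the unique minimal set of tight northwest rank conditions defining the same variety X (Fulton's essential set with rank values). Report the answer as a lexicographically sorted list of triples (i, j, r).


Computing R[i][j] = min implied NW-rank bound (n=10, 37 conditions):

  0, 0, 0, 0, 1, 1, 1, 1, 1, 1
  0, 1, 1, 1, 2, 2, 2, 2, 2, 2
  0, 1, 1, 1, 2, 2, 2, 2, 3, 3
  0, 1, 2, 2, 3, 3, 3, 3, 4, 4
  0, 1, 2, 2, 3, 4, 4, 4, 5, 5
  1, 2, 3, 3, 4, 5, 5, 5, 6, 6
  1, 2, 3, 3, 4, 5, 5, 5, 6, 7
  1, 2, 3, 4, 5, 6, 6, 6, 7, 8
  1, 2, 3, 4, 5, 6, 7, 7, 8, 9
  1, 2, 3, 4, 5, 6, 7, 8, 9, 10

so w = (5, 2, 9, 3, 6, 1, 10, 4, 7, 8).

D(w) has 17 cells with 7 SE-corners; essential set:

[(1, 4, 0), (3, 4, 1), (3, 8, 2), (5, 1, 0), (5, 4, 2), (7, 4, 3), (7, 8, 5)]


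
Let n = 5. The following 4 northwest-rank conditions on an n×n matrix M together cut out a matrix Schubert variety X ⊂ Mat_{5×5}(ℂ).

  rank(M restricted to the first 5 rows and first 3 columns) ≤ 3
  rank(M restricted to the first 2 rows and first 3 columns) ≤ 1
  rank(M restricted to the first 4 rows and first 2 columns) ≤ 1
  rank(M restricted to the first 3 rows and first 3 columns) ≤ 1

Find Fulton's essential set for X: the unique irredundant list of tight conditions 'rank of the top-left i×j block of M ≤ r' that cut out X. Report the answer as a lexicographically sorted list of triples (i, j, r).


Reconstructing r_w from the 4 given conditions:

  row 1: 1 1 1 1 1
  row 2: 1 1 1 2 2
  row 3: 1 1 1 2 3
  row 4: 1 1 2 3 4
  row 5: 1 2 3 4 5

reading off 1-entries of Δ²R: w = (1, 4, 5, 3, 2).

ℓ(w)=5; the 2 essential cells (i,j,r):

[(3, 3, 1), (4, 2, 1)]


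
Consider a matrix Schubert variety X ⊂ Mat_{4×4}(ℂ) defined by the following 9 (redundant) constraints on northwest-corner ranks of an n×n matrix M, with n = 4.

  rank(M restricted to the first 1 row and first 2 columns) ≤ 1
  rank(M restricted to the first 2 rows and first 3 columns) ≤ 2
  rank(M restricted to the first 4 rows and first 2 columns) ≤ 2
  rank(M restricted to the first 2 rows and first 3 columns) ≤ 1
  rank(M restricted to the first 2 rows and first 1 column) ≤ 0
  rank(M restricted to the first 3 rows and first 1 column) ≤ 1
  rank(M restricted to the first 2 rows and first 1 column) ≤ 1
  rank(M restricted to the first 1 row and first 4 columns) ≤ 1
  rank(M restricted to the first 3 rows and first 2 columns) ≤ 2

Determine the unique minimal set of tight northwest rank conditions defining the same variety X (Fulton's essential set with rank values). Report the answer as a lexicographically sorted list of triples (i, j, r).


Rank table r_w(4×4) implied by the 9 constraints:

  i=1: 0  1  1  1
  i=2: 0  1  1  2
  i=3: 1  2  2  3
  i=4: 1  2  3  4

hence w(1..4) = (2, 4, 1, 3).

ℓ(w)=3; the 2 essential cells (i,j,r):

[(2, 1, 0), (2, 3, 1)]


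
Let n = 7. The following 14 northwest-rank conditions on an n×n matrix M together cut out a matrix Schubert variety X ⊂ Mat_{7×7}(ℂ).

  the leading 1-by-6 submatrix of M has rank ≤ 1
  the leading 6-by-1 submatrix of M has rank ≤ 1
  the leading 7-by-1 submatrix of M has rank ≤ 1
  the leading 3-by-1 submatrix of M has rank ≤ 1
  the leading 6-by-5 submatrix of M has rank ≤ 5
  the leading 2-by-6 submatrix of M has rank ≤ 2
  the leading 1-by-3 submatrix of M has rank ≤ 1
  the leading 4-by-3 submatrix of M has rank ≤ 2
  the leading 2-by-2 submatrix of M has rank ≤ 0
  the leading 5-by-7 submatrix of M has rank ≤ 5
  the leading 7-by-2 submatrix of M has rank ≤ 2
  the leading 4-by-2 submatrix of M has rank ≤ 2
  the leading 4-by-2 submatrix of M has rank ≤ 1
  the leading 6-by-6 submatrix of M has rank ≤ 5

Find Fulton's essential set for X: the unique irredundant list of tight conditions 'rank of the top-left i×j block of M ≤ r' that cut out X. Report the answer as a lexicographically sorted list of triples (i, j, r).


The tightest implied rank at each (i,j), from the 14 conditions:

  row 1: 0, 0, 1, 1, 1, 1, 1
  row 2: 0, 0, 1, 2, 2, 2, 2
  row 3: 1, 1, 2, 3, 3, 3, 3
  row 4: 1, 1, 2, 3, 4, 4, 4
  row 5: 1, 2, 3, 4, 5, 5, 5
  row 6: 1, 2, 3, 4, 5, 5, 6
  row 7: 1, 2, 3, 4, 5, 6, 7

giving w = (3, 4, 1, 5, 2, 7, 6) via Δ²R.

|D(w)|=6, |Ess(w)|=3:

[(2, 2, 0), (4, 2, 1), (6, 6, 5)]


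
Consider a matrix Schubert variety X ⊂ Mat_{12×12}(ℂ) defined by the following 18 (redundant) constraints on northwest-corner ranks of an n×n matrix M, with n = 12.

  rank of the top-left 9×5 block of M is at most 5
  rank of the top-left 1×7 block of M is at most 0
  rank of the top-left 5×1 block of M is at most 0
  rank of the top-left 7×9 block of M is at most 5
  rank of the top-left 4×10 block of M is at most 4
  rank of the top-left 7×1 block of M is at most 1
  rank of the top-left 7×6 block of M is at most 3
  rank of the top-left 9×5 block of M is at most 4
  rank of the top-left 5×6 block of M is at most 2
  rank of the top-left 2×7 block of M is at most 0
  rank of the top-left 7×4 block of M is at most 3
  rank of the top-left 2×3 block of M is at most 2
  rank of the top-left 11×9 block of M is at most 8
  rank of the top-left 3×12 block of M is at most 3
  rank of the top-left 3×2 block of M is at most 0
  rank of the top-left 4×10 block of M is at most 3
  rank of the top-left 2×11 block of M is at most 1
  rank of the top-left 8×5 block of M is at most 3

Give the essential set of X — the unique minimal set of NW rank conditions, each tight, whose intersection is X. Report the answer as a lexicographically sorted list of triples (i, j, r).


Propagating the 18 rank bounds to every northwest block:

  i=1: 0  0  0  0  0  0  0  1  1  1  1  1
  i=2: 0  0  0  0  0  0  0  1  1  1  1  2
  i=3: 0  0  1  1  1  1  1  2  2  2  2  3
  i=4: 0  1  2  2  2  2  2  3  3  3  3  4
  i=5: 0  1  2  2  2  2  3  4  4  4  4  5
  i=6: 1  2  3  3  3  3  4  5  5  5  5  6
  i=7: 1  2  3  3  3  3  4  5  5  6  6  7
  i=8: 1  2  3  3  3  4  5  6  6  7  7  8
  i=9: 1  2  3  4  4  5  6  7  7  8  8  9
  i=10: 1  2  3  4  5  6  7  8  8  9  9  10
  i=11: 1  2  3  4  5  6  7  8  8  9  10  11
  i=12: 1  2  3  4  5  6  7  8  9  10  11  12

so w = (8, 12, 3, 2, 7, 1, 10, 6, 4, 5, 11, 9).

D(w) has 31 cells with 9 SE-corners; essential set:

[(2, 7, 0), (2, 11, 1), (3, 2, 0), (5, 1, 0), (5, 6, 2), (7, 6, 3), (7, 9, 5), (8, 5, 3), (11, 9, 8)]


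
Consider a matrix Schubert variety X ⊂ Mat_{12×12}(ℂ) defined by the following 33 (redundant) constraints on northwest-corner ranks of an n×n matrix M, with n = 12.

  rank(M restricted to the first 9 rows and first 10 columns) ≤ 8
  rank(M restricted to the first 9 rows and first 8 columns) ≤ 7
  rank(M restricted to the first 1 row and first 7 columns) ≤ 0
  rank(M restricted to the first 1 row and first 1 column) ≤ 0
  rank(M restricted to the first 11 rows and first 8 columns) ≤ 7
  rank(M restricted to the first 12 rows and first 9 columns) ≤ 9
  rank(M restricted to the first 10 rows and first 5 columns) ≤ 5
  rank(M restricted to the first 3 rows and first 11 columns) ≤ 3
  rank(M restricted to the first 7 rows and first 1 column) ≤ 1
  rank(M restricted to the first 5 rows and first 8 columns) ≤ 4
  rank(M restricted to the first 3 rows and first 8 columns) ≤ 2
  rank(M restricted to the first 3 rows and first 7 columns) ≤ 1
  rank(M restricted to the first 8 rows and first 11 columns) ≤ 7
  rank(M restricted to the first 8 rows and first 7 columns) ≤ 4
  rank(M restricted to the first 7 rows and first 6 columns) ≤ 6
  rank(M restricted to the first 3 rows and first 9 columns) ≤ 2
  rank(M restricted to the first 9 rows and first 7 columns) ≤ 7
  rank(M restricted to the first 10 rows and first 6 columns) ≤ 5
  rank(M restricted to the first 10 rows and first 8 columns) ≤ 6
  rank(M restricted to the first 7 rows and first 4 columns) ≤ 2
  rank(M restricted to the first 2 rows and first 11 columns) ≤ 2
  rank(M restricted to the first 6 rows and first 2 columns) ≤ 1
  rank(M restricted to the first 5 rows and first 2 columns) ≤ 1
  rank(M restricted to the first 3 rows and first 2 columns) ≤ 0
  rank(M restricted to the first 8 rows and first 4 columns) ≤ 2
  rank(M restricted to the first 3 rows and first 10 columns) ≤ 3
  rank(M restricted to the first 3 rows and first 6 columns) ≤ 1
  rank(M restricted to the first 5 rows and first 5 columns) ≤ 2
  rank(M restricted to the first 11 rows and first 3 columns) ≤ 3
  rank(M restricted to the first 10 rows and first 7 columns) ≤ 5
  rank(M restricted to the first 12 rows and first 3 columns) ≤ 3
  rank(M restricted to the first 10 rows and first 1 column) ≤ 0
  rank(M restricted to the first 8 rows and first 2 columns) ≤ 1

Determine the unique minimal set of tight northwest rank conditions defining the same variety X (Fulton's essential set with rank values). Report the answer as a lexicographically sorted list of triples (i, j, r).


Computing R[i][j] = min implied NW-rank bound (n=12, 33 conditions):

  R[1]: 0 0 0 0 0 0 0 1 1 1 1 1
  R[2]: 0 0 1 1 1 1 1 2 2 2 2 2
  R[3]: 0 0 1 1 1 1 1 2 2 3 3 3
  R[4]: 0 1 2 2 2 2 2 3 3 4 4 4
  R[5]: 0 1 2 2 2 3 3 4 4 5 5 5
  R[6]: 0 1 2 2 3 4 4 5 5 6 6 6
  R[7]: 0 1 2 2 3 4 4 5 6 7 7 7
  R[8]: 0 1 2 2 3 4 4 5 6 7 7 8
  R[9]: 0 1 2 3 4 5 5 6 7 8 8 9
  R[10]: 0 1 2 3 4 5 5 6 7 8 9 10
  R[11]: 1 2 3 4 5 6 6 7 8 9 10 11
  R[12]: 1 2 3 4 5 6 7 8 9 10 11 12

so w = (8, 3, 10, 2, 6, 5, 9, 12, 4, 11, 1, 7).

10 SE-corners of the 32-cell Rothe diagram give Ess(w):

[(1, 7, 0), (3, 2, 0), (3, 7, 1), (3, 9, 2), (5, 5, 2), (8, 4, 2), (8, 7, 4), (8, 11, 7), (10, 1, 0), (10, 7, 5)]


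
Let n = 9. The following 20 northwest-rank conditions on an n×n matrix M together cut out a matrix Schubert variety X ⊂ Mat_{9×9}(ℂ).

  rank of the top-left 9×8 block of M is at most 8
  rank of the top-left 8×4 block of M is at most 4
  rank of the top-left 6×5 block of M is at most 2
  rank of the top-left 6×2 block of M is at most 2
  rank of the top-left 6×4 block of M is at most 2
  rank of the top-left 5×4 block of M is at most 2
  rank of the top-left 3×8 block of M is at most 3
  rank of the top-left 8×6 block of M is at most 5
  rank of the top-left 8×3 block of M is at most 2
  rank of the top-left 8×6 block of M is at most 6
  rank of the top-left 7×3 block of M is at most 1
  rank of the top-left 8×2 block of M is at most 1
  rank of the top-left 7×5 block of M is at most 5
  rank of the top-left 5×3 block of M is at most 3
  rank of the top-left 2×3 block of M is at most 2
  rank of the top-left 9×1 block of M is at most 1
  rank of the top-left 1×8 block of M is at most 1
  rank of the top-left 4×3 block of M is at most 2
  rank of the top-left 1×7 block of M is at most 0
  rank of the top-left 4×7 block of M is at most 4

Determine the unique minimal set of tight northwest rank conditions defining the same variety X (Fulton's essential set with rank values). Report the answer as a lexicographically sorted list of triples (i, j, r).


Reconstructing r_w from the 20 given conditions:

  row 1: 0, 0, 0, 0, 0, 0, 0, 1, 1
  row 2: 1, 1, 1, 1, 1, 1, 1, 2, 2
  row 3: 1, 1, 1, 2, 2, 2, 2, 3, 3
  row 4: 1, 1, 1, 2, 2, 3, 3, 4, 4
  row 5: 1, 1, 1, 2, 2, 3, 4, 5, 5
  row 6: 1, 1, 1, 2, 2, 3, 4, 5, 6
  row 7: 1, 1, 1, 2, 3, 4, 5, 6, 7
  row 8: 1, 1, 2, 3, 4, 5, 6, 7, 8
  row 9: 1, 2, 3, 4, 5, 6, 7, 8, 9

reading off 1-entries of Δ²R: w = (8, 1, 4, 6, 7, 9, 5, 3, 2).

Rothe diagram D(w) (21 cells), 4 SE-corners (essential conditions):

[(1, 7, 0), (6, 5, 2), (7, 3, 1), (8, 2, 1)]


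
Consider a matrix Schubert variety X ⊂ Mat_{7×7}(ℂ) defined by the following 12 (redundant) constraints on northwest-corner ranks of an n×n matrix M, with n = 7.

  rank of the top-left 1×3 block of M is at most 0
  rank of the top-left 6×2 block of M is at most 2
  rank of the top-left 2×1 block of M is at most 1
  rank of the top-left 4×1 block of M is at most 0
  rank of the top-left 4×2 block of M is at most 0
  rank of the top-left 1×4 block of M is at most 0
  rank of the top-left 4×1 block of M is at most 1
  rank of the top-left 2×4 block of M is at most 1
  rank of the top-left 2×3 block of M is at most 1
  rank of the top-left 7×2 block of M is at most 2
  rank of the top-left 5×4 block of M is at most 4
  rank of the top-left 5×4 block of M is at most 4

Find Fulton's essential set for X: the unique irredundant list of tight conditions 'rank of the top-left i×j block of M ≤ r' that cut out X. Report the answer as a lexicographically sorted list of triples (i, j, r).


Recovering R(i,j) via the rank-extension bound from the 12 conditions:

  0  0  0  0  1  1  1
  0  0  1  1  2  2  2
  0  0  1  2  3  3  3
  0  0  1  2  3  4  4
  1  1  2  3  4  5  5
  1  2  3  4  5  6  6
  1  2  3  4  5  6  7

second differences of R give the permutation w = (5, 3, 4, 6, 1, 2, 7).

Fulton essential set (2 of the 10 Rothe cells):

[(1, 4, 0), (4, 2, 0)]


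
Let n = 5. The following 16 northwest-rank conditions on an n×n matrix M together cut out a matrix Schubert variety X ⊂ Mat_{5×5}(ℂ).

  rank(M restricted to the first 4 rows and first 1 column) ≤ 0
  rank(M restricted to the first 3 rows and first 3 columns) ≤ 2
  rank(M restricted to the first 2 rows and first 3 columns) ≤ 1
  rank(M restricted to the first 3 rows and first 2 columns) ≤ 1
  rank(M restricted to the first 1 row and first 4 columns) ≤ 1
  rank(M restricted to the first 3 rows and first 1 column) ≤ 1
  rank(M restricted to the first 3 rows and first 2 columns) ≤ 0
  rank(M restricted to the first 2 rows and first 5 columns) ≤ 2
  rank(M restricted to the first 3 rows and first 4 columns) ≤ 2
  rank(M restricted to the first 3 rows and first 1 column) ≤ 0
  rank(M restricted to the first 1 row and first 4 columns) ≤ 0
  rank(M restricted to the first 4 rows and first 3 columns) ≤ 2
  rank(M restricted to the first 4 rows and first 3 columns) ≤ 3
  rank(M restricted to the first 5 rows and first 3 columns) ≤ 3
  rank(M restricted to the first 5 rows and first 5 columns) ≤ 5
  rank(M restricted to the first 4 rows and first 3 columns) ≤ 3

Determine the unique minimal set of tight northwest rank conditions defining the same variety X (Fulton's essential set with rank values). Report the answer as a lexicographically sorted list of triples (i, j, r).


Reconstructing r_w from the 16 given conditions:

  R[1]: 0, 0, 0, 0, 1
  R[2]: 0, 0, 1, 1, 2
  R[3]: 0, 0, 1, 2, 3
  R[4]: 0, 1, 2, 3, 4
  R[5]: 1, 2, 3, 4, 5

the unique w with this rank table is (5, 3, 4, 2, 1).

D(w) has 9 cells with 3 SE-corners; essential set:

[(1, 4, 0), (3, 2, 0), (4, 1, 0)]


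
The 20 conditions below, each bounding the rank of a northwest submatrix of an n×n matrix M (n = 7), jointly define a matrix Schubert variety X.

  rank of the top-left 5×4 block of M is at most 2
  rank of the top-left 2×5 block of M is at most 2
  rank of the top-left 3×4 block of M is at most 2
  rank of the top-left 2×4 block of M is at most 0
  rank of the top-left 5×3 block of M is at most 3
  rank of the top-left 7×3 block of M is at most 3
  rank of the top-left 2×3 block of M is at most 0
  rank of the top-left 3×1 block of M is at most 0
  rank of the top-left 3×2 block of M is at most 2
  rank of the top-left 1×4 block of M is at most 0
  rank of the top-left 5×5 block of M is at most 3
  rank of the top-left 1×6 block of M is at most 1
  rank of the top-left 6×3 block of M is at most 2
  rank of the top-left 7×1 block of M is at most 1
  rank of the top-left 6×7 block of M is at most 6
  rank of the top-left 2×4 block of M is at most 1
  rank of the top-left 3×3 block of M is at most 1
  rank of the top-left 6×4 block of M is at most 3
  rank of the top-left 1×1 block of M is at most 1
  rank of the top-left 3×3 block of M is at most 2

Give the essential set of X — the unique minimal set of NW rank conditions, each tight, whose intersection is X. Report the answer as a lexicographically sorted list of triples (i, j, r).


Propagating the 20 rank bounds to every northwest block:

  i=1: 0, 0, 0, 0, 1, 1, 1
  i=2: 0, 0, 0, 0, 1, 2, 2
  i=3: 0, 1, 1, 1, 2, 3, 3
  i=4: 1, 2, 2, 2, 3, 4, 4
  i=5: 1, 2, 2, 2, 3, 4, 5
  i=6: 1, 2, 2, 3, 4, 5, 6
  i=7: 1, 2, 3, 4, 5, 6, 7

second differences of R give the permutation w = (5, 6, 2, 1, 7, 4, 3).

4 SE-corners of the 12-cell Rothe diagram give Ess(w):

[(2, 4, 0), (3, 1, 0), (5, 4, 2), (6, 3, 2)]
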